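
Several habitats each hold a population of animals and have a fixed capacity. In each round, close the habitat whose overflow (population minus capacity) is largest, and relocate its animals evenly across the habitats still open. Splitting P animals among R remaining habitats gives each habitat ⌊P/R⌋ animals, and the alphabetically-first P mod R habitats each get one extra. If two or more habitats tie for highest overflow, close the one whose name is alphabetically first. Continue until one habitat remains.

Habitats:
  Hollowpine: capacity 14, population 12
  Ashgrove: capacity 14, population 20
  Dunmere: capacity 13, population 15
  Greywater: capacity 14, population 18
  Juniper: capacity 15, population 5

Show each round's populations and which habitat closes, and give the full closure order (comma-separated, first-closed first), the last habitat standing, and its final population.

Round 1: Ashgrove=20 Dunmere=15 Greywater=18 Hollowpine=12 Juniper=5 → close Ashgrove (overflow 6)
  20÷4 = 5 each, +1 to first 0
Round 2: Dunmere=20 Greywater=23 Hollowpine=17 Juniper=10 → close Greywater (overflow 9)
  23÷3 = 7 each, +1 to first 2
Round 3: Dunmere=28 Hollowpine=25 Juniper=17 → close Dunmere (overflow 15)
  28÷2 = 14 each, +1 to first 0
Round 4: Hollowpine=39 Juniper=31 → close Hollowpine (overflow 25)
  39÷1 = 39 each, +1 to first 0

Closure order: Ashgrove, Greywater, Dunmere, Hollowpine
Last habitat: Juniper with 70 animals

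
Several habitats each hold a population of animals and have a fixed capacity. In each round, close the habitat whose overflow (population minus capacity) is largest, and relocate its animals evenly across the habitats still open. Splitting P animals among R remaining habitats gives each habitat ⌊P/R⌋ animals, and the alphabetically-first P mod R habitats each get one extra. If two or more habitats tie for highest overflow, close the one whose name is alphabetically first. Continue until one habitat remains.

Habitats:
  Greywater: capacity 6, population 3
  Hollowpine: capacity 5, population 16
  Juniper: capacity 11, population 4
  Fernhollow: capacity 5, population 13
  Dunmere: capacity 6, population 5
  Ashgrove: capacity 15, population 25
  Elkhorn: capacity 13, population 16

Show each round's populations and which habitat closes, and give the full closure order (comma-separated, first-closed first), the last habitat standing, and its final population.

Closure order: Hollowpine, Ashgrove, Fernhollow, Elkhorn, Dunmere, Greywater
Last habitat: Juniper with 82 animals

Round 1: Ashgrove=25 Dunmere=5 Elkhorn=16 Fernhollow=13 Greywater=3 Hollowpine=16 Juniper=4 → close Hollowpine (overflow 11)
  16÷6 = 2 each, +1 to first 4
Round 2: Ashgrove=28 Dunmere=8 Elkhorn=19 Fernhollow=16 Greywater=5 Juniper=6 → close Ashgrove (overflow 13)
  28÷5 = 5 each, +1 to first 3
Round 3: Dunmere=14 Elkhorn=25 Fernhollow=22 Greywater=10 Juniper=11 → close Fernhollow (overflow 17)
  22÷4 = 5 each, +1 to first 2
Round 4: Dunmere=20 Elkhorn=31 Greywater=15 Juniper=16 → close Elkhorn (overflow 18)
  31÷3 = 10 each, +1 to first 1
Round 5: Dunmere=31 Greywater=25 Juniper=26 → close Dunmere (overflow 25)
  31÷2 = 15 each, +1 to first 1
Round 6: Greywater=41 Juniper=41 → close Greywater (overflow 35)
  41÷1 = 41 each, +1 to first 0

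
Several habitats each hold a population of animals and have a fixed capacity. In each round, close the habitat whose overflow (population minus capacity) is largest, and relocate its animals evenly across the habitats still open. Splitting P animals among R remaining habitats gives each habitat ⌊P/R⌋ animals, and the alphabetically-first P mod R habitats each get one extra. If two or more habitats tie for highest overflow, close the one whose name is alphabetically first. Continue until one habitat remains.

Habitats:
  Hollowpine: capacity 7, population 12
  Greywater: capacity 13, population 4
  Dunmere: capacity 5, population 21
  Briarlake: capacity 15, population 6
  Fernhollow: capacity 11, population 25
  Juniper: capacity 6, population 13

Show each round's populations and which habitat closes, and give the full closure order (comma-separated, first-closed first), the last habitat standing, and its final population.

Round 1: Briarlake=6 Dunmere=21 Fernhollow=25 Greywater=4 Hollowpine=12 Juniper=13 → close Dunmere (overflow 16)
  21÷5 = 4 each, +1 to first 1
Round 2: Briarlake=11 Fernhollow=29 Greywater=8 Hollowpine=16 Juniper=17 → close Fernhollow (overflow 18)
  29÷4 = 7 each, +1 to first 1
Round 3: Briarlake=19 Greywater=15 Hollowpine=23 Juniper=24 → close Juniper (overflow 18)
  24÷3 = 8 each, +1 to first 0
Round 4: Briarlake=27 Greywater=23 Hollowpine=31 → close Hollowpine (overflow 24)
  31÷2 = 15 each, +1 to first 1
Round 5: Briarlake=43 Greywater=38 → close Briarlake (overflow 28)
  43÷1 = 43 each, +1 to first 0

Closure order: Dunmere, Fernhollow, Juniper, Hollowpine, Briarlake
Last habitat: Greywater with 81 animals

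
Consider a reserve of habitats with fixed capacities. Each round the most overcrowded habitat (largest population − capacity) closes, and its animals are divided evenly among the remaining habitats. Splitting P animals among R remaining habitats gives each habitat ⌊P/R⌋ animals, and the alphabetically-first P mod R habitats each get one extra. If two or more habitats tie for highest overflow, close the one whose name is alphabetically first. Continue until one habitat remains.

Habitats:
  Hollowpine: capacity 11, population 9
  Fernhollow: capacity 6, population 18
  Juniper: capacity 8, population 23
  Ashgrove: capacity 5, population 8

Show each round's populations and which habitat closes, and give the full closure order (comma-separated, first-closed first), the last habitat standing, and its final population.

Closure order: Juniper, Fernhollow, Ashgrove
Last habitat: Hollowpine with 58 animals

Round 1: Ashgrove=8 Fernhollow=18 Hollowpine=9 Juniper=23 → close Juniper (overflow 15)
  23÷3 = 7 each, +1 to first 2
Round 2: Ashgrove=16 Fernhollow=26 Hollowpine=16 → close Fernhollow (overflow 20)
  26÷2 = 13 each, +1 to first 0
Round 3: Ashgrove=29 Hollowpine=29 → close Ashgrove (overflow 24)
  29÷1 = 29 each, +1 to first 0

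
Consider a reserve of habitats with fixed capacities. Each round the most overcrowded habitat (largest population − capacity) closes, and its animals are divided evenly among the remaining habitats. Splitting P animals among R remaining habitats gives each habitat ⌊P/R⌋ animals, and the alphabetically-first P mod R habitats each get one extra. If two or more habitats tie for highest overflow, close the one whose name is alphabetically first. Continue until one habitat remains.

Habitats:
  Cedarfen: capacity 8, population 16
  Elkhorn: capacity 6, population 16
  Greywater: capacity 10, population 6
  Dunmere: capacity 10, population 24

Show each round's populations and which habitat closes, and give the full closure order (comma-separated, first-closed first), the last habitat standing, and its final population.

Round 1: Cedarfen=16 Dunmere=24 Elkhorn=16 Greywater=6 → close Dunmere (overflow 14)
  24÷3 = 8 each, +1 to first 0
Round 2: Cedarfen=24 Elkhorn=24 Greywater=14 → close Elkhorn (overflow 18)
  24÷2 = 12 each, +1 to first 0
Round 3: Cedarfen=36 Greywater=26 → close Cedarfen (overflow 28)
  36÷1 = 36 each, +1 to first 0

Closure order: Dunmere, Elkhorn, Cedarfen
Last habitat: Greywater with 62 animals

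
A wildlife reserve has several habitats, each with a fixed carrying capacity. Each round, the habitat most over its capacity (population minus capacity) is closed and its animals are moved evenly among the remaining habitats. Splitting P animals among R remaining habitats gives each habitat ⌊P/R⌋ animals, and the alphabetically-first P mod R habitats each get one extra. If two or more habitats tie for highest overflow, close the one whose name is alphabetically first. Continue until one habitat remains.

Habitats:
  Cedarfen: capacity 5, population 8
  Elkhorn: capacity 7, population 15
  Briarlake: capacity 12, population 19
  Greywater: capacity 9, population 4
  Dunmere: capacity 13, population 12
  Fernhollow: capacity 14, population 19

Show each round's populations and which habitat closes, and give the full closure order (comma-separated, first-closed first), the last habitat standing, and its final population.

Closure order: Elkhorn, Briarlake, Fernhollow, Cedarfen, Dunmere
Last habitat: Greywater with 77 animals

Round 1: Briarlake=19 Cedarfen=8 Dunmere=12 Elkhorn=15 Fernhollow=19 Greywater=4 → close Elkhorn (overflow 8)
  15÷5 = 3 each, +1 to first 0
Round 2: Briarlake=22 Cedarfen=11 Dunmere=15 Fernhollow=22 Greywater=7 → close Briarlake (overflow 10)
  22÷4 = 5 each, +1 to first 2
Round 3: Cedarfen=17 Dunmere=21 Fernhollow=27 Greywater=12 → close Fernhollow (overflow 13)
  27÷3 = 9 each, +1 to first 0
Round 4: Cedarfen=26 Dunmere=30 Greywater=21 → close Cedarfen (overflow 21)
  26÷2 = 13 each, +1 to first 0
Round 5: Dunmere=43 Greywater=34 → close Dunmere (overflow 30)
  43÷1 = 43 each, +1 to first 0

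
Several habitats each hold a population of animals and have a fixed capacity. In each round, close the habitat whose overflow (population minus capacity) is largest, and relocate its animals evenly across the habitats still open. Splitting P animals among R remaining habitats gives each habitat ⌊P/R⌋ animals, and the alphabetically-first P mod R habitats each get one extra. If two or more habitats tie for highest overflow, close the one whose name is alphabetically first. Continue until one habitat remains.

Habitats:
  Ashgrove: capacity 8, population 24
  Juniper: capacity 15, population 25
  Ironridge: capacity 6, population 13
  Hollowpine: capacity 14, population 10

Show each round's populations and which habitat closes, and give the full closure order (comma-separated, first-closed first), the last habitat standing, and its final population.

Round 1: Ashgrove=24 Hollowpine=10 Ironridge=13 Juniper=25 → close Ashgrove (overflow 16)
  24÷3 = 8 each, +1 to first 0
Round 2: Hollowpine=18 Ironridge=21 Juniper=33 → close Juniper (overflow 18)
  33÷2 = 16 each, +1 to first 1
Round 3: Hollowpine=35 Ironridge=37 → close Ironridge (overflow 31)
  37÷1 = 37 each, +1 to first 0

Closure order: Ashgrove, Juniper, Ironridge
Last habitat: Hollowpine with 72 animals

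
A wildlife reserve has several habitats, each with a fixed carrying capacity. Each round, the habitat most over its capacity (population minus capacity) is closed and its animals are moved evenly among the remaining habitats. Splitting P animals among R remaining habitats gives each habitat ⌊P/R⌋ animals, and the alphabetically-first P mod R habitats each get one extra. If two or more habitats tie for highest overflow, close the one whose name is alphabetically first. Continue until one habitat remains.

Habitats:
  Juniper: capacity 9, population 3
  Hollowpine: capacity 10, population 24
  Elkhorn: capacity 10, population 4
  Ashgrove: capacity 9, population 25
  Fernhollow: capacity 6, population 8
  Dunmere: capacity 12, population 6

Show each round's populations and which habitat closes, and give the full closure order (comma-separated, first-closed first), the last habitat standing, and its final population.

Round 1: Ashgrove=25 Dunmere=6 Elkhorn=4 Fernhollow=8 Hollowpine=24 Juniper=3 → close Ashgrove (overflow 16)
  25÷5 = 5 each, +1 to first 0
Round 2: Dunmere=11 Elkhorn=9 Fernhollow=13 Hollowpine=29 Juniper=8 → close Hollowpine (overflow 19)
  29÷4 = 7 each, +1 to first 1
Round 3: Dunmere=19 Elkhorn=16 Fernhollow=20 Juniper=15 → close Fernhollow (overflow 14)
  20÷3 = 6 each, +1 to first 2
Round 4: Dunmere=26 Elkhorn=23 Juniper=21 → close Dunmere (overflow 14)
  26÷2 = 13 each, +1 to first 0
Round 5: Elkhorn=36 Juniper=34 → close Elkhorn (overflow 26)
  36÷1 = 36 each, +1 to first 0

Closure order: Ashgrove, Hollowpine, Fernhollow, Dunmere, Elkhorn
Last habitat: Juniper with 70 animals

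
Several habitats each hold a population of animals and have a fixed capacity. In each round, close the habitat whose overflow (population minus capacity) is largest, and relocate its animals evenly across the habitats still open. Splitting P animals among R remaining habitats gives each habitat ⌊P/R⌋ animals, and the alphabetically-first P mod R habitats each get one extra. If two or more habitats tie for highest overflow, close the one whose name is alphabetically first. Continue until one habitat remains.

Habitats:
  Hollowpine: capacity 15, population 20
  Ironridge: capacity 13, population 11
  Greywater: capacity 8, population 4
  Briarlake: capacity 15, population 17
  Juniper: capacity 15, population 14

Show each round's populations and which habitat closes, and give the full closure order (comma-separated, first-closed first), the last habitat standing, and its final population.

Round 1: Briarlake=17 Greywater=4 Hollowpine=20 Ironridge=11 Juniper=14 → close Hollowpine (overflow 5)
  20÷4 = 5 each, +1 to first 0
Round 2: Briarlake=22 Greywater=9 Ironridge=16 Juniper=19 → close Briarlake (overflow 7)
  22÷3 = 7 each, +1 to first 1
Round 3: Greywater=17 Ironridge=23 Juniper=26 → close Juniper (overflow 11)
  26÷2 = 13 each, +1 to first 0
Round 4: Greywater=30 Ironridge=36 → close Ironridge (overflow 23)
  36÷1 = 36 each, +1 to first 0

Closure order: Hollowpine, Briarlake, Juniper, Ironridge
Last habitat: Greywater with 66 animals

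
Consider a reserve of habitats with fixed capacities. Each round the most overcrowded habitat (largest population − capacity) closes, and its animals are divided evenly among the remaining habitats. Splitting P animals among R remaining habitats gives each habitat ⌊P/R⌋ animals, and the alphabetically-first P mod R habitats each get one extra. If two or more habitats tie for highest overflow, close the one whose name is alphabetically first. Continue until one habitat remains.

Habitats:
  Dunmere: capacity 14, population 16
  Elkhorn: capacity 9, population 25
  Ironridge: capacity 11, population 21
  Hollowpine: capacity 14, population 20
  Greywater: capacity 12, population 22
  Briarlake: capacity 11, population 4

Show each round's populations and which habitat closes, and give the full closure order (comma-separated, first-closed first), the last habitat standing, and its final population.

Round 1: Briarlake=4 Dunmere=16 Elkhorn=25 Greywater=22 Hollowpine=20 Ironridge=21 → close Elkhorn (overflow 16)
  25÷5 = 5 each, +1 to first 0
Round 2: Briarlake=9 Dunmere=21 Greywater=27 Hollowpine=25 Ironridge=26 → close Greywater (overflow 15)
  27÷4 = 6 each, +1 to first 3
Round 3: Briarlake=16 Dunmere=28 Hollowpine=32 Ironridge=32 → close Ironridge (overflow 21)
  32÷3 = 10 each, +1 to first 2
Round 4: Briarlake=27 Dunmere=39 Hollowpine=42 → close Hollowpine (overflow 28)
  42÷2 = 21 each, +1 to first 0
Round 5: Briarlake=48 Dunmere=60 → close Dunmere (overflow 46)
  60÷1 = 60 each, +1 to first 0

Closure order: Elkhorn, Greywater, Ironridge, Hollowpine, Dunmere
Last habitat: Briarlake with 108 animals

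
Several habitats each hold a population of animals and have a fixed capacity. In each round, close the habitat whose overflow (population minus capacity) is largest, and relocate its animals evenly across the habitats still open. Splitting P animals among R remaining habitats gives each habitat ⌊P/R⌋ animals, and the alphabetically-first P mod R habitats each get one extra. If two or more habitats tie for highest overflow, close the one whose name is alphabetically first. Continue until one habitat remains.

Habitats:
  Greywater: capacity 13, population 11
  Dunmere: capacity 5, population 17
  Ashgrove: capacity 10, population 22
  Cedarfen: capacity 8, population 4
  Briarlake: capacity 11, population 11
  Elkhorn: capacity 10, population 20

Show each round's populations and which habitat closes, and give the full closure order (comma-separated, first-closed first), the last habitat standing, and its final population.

Round 1: Ashgrove=22 Briarlake=11 Cedarfen=4 Dunmere=17 Elkhorn=20 Greywater=11 → close Ashgrove (overflow 12)
  22÷5 = 4 each, +1 to first 2
Round 2: Briarlake=16 Cedarfen=9 Dunmere=21 Elkhorn=24 Greywater=15 → close Dunmere (overflow 16)
  21÷4 = 5 each, +1 to first 1
Round 3: Briarlake=22 Cedarfen=14 Elkhorn=29 Greywater=20 → close Elkhorn (overflow 19)
  29÷3 = 9 each, +1 to first 2
Round 4: Briarlake=32 Cedarfen=24 Greywater=29 → close Briarlake (overflow 21)
  32÷2 = 16 each, +1 to first 0
Round 5: Cedarfen=40 Greywater=45 → close Cedarfen (overflow 32)
  40÷1 = 40 each, +1 to first 0

Closure order: Ashgrove, Dunmere, Elkhorn, Briarlake, Cedarfen
Last habitat: Greywater with 85 animals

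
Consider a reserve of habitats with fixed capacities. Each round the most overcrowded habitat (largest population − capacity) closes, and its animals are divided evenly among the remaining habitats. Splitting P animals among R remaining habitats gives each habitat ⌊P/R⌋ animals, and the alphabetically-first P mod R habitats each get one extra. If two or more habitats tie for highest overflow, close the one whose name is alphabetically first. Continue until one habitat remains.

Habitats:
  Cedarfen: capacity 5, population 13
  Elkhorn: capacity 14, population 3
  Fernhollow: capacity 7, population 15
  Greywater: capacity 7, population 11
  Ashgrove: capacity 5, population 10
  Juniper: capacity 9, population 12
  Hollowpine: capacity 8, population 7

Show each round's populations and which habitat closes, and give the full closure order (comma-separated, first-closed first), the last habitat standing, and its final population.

Round 1: Ashgrove=10 Cedarfen=13 Elkhorn=3 Fernhollow=15 Greywater=11 Hollowpine=7 Juniper=12 → close Cedarfen (overflow 8)
  13÷6 = 2 each, +1 to first 1
Round 2: Ashgrove=13 Elkhorn=5 Fernhollow=17 Greywater=13 Hollowpine=9 Juniper=14 → close Fernhollow (overflow 10)
  17÷5 = 3 each, +1 to first 2
Round 3: Ashgrove=17 Elkhorn=9 Greywater=16 Hollowpine=12 Juniper=17 → close Ashgrove (overflow 12)
  17÷4 = 4 each, +1 to first 1
Round 4: Elkhorn=14 Greywater=20 Hollowpine=16 Juniper=21 → close Greywater (overflow 13)
  20÷3 = 6 each, +1 to first 2
Round 5: Elkhorn=21 Hollowpine=23 Juniper=27 → close Juniper (overflow 18)
  27÷2 = 13 each, +1 to first 1
Round 6: Elkhorn=35 Hollowpine=36 → close Hollowpine (overflow 28)
  36÷1 = 36 each, +1 to first 0

Closure order: Cedarfen, Fernhollow, Ashgrove, Greywater, Juniper, Hollowpine
Last habitat: Elkhorn with 71 animals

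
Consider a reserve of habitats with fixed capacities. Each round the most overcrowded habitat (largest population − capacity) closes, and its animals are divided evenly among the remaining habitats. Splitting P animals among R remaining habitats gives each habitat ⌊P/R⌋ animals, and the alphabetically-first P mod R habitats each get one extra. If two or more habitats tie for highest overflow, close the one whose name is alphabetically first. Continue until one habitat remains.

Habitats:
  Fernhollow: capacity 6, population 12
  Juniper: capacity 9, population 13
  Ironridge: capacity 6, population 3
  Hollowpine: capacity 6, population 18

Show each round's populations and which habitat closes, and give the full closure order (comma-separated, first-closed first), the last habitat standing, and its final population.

Closure order: Hollowpine, Fernhollow, Juniper
Last habitat: Ironridge with 46 animals

Round 1: Fernhollow=12 Hollowpine=18 Ironridge=3 Juniper=13 → close Hollowpine (overflow 12)
  18÷3 = 6 each, +1 to first 0
Round 2: Fernhollow=18 Ironridge=9 Juniper=19 → close Fernhollow (overflow 12)
  18÷2 = 9 each, +1 to first 0
Round 3: Ironridge=18 Juniper=28 → close Juniper (overflow 19)
  28÷1 = 28 each, +1 to first 0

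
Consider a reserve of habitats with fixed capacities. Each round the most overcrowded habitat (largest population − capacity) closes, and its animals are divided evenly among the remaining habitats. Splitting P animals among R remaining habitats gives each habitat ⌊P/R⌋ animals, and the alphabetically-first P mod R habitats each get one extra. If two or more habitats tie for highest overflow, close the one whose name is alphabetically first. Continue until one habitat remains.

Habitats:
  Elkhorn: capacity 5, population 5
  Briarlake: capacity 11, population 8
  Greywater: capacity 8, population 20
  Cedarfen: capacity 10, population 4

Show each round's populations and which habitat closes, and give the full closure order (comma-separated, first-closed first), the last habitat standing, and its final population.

Closure order: Greywater, Elkhorn, Briarlake
Last habitat: Cedarfen with 37 animals

Round 1: Briarlake=8 Cedarfen=4 Elkhorn=5 Greywater=20 → close Greywater (overflow 12)
  20÷3 = 6 each, +1 to first 2
Round 2: Briarlake=15 Cedarfen=11 Elkhorn=11 → close Elkhorn (overflow 6)
  11÷2 = 5 each, +1 to first 1
Round 3: Briarlake=21 Cedarfen=16 → close Briarlake (overflow 10)
  21÷1 = 21 each, +1 to first 0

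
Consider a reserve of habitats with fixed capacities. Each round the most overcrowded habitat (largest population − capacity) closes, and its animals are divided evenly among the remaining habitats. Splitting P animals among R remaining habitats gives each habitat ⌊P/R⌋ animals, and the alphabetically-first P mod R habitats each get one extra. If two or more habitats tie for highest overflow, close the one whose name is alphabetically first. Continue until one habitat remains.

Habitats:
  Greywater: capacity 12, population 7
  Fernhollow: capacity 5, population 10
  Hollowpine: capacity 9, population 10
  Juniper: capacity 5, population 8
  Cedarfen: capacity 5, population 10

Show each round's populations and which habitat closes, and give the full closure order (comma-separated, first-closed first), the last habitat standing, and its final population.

Round 1: Cedarfen=10 Fernhollow=10 Greywater=7 Hollowpine=10 Juniper=8 → close Cedarfen (overflow 5)
  10÷4 = 2 each, +1 to first 2
Round 2: Fernhollow=13 Greywater=10 Hollowpine=12 Juniper=10 → close Fernhollow (overflow 8)
  13÷3 = 4 each, +1 to first 1
Round 3: Greywater=15 Hollowpine=16 Juniper=14 → close Juniper (overflow 9)
  14÷2 = 7 each, +1 to first 0
Round 4: Greywater=22 Hollowpine=23 → close Hollowpine (overflow 14)
  23÷1 = 23 each, +1 to first 0

Closure order: Cedarfen, Fernhollow, Juniper, Hollowpine
Last habitat: Greywater with 45 animals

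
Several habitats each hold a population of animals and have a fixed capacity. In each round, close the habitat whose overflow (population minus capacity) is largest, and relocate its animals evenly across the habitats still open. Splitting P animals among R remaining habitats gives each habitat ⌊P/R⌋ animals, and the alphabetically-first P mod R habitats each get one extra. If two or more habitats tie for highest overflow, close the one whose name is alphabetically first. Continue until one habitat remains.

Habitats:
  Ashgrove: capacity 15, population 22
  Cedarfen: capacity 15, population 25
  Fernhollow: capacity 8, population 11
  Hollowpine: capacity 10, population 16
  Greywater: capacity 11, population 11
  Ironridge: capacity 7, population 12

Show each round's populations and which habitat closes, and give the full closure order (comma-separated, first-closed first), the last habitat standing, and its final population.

Round 1: Ashgrove=22 Cedarfen=25 Fernhollow=11 Greywater=11 Hollowpine=16 Ironridge=12 → close Cedarfen (overflow 10)
  25÷5 = 5 each, +1 to first 0
Round 2: Ashgrove=27 Fernhollow=16 Greywater=16 Hollowpine=21 Ironridge=17 → close Ashgrove (overflow 12)
  27÷4 = 6 each, +1 to first 3
Round 3: Fernhollow=23 Greywater=23 Hollowpine=28 Ironridge=23 → close Hollowpine (overflow 18)
  28÷3 = 9 each, +1 to first 1
Round 4: Fernhollow=33 Greywater=32 Ironridge=32 → close Fernhollow (overflow 25)
  33÷2 = 16 each, +1 to first 1
Round 5: Greywater=49 Ironridge=48 → close Ironridge (overflow 41)
  48÷1 = 48 each, +1 to first 0

Closure order: Cedarfen, Ashgrove, Hollowpine, Fernhollow, Ironridge
Last habitat: Greywater with 97 animals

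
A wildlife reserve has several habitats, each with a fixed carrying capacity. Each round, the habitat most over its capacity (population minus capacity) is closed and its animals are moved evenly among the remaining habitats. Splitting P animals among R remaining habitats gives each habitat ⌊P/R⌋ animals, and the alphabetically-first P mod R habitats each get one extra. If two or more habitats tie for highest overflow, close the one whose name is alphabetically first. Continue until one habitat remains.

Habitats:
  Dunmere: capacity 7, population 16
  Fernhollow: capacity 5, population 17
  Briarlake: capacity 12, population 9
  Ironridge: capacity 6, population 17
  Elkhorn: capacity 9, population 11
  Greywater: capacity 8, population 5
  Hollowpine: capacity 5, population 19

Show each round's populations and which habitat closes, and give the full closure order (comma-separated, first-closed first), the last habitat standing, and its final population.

Closure order: Hollowpine, Fernhollow, Ironridge, Dunmere, Elkhorn, Briarlake
Last habitat: Greywater with 94 animals

Round 1: Briarlake=9 Dunmere=16 Elkhorn=11 Fernhollow=17 Greywater=5 Hollowpine=19 Ironridge=17 → close Hollowpine (overflow 14)
  19÷6 = 3 each, +1 to first 1
Round 2: Briarlake=13 Dunmere=19 Elkhorn=14 Fernhollow=20 Greywater=8 Ironridge=20 → close Fernhollow (overflow 15)
  20÷5 = 4 each, +1 to first 0
Round 3: Briarlake=17 Dunmere=23 Elkhorn=18 Greywater=12 Ironridge=24 → close Ironridge (overflow 18)
  24÷4 = 6 each, +1 to first 0
Round 4: Briarlake=23 Dunmere=29 Elkhorn=24 Greywater=18 → close Dunmere (overflow 22)
  29÷3 = 9 each, +1 to first 2
Round 5: Briarlake=33 Elkhorn=34 Greywater=27 → close Elkhorn (overflow 25)
  34÷2 = 17 each, +1 to first 0
Round 6: Briarlake=50 Greywater=44 → close Briarlake (overflow 38)
  50÷1 = 50 each, +1 to first 0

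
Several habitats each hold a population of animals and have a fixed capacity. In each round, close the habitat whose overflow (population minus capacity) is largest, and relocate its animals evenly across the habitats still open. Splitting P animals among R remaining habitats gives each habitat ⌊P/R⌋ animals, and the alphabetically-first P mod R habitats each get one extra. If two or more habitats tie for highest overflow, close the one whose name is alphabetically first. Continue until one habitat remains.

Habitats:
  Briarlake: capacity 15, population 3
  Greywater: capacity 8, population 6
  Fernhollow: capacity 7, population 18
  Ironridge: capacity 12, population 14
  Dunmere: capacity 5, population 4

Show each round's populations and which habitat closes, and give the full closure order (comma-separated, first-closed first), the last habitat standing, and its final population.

Closure order: Fernhollow, Ironridge, Dunmere, Greywater
Last habitat: Briarlake with 45 animals

Round 1: Briarlake=3 Dunmere=4 Fernhollow=18 Greywater=6 Ironridge=14 → close Fernhollow (overflow 11)
  18÷4 = 4 each, +1 to first 2
Round 2: Briarlake=8 Dunmere=9 Greywater=10 Ironridge=18 → close Ironridge (overflow 6)
  18÷3 = 6 each, +1 to first 0
Round 3: Briarlake=14 Dunmere=15 Greywater=16 → close Dunmere (overflow 10)
  15÷2 = 7 each, +1 to first 1
Round 4: Briarlake=22 Greywater=23 → close Greywater (overflow 15)
  23÷1 = 23 each, +1 to first 0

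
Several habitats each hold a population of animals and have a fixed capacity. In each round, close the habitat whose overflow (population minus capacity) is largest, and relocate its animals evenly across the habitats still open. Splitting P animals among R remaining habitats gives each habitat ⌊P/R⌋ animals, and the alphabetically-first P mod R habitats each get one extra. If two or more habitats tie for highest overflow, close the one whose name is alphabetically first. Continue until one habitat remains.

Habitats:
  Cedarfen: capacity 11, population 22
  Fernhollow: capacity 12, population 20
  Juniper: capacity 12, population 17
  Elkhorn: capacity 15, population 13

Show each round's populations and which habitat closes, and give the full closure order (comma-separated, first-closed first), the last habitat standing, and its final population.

Closure order: Cedarfen, Fernhollow, Juniper
Last habitat: Elkhorn with 72 animals

Round 1: Cedarfen=22 Elkhorn=13 Fernhollow=20 Juniper=17 → close Cedarfen (overflow 11)
  22÷3 = 7 each, +1 to first 1
Round 2: Elkhorn=21 Fernhollow=27 Juniper=24 → close Fernhollow (overflow 15)
  27÷2 = 13 each, +1 to first 1
Round 3: Elkhorn=35 Juniper=37 → close Juniper (overflow 25)
  37÷1 = 37 each, +1 to first 0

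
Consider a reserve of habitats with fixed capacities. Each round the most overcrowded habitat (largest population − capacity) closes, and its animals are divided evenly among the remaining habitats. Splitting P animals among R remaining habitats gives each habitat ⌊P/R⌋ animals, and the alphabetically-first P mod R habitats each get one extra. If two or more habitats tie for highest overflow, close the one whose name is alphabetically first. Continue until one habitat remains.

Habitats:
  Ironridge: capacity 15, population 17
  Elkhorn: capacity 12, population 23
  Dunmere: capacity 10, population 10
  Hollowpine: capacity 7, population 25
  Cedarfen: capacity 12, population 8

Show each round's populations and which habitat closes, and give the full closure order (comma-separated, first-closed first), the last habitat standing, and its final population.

Round 1: Cedarfen=8 Dunmere=10 Elkhorn=23 Hollowpine=25 Ironridge=17 → close Hollowpine (overflow 18)
  25÷4 = 6 each, +1 to first 1
Round 2: Cedarfen=15 Dunmere=16 Elkhorn=29 Ironridge=23 → close Elkhorn (overflow 17)
  29÷3 = 9 each, +1 to first 2
Round 3: Cedarfen=25 Dunmere=26 Ironridge=32 → close Ironridge (overflow 17)
  32÷2 = 16 each, +1 to first 0
Round 4: Cedarfen=41 Dunmere=42 → close Dunmere (overflow 32)
  42÷1 = 42 each, +1 to first 0

Closure order: Hollowpine, Elkhorn, Ironridge, Dunmere
Last habitat: Cedarfen with 83 animals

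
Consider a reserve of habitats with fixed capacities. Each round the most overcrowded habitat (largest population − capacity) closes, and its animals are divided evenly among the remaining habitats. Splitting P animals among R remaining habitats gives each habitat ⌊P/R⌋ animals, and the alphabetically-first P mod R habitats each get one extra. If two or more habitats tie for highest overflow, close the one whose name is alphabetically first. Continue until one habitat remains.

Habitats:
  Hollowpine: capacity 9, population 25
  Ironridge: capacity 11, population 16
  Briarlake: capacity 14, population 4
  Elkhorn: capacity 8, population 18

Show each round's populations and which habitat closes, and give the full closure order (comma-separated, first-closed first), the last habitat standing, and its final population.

Round 1: Briarlake=4 Elkhorn=18 Hollowpine=25 Ironridge=16 → close Hollowpine (overflow 16)
  25÷3 = 8 each, +1 to first 1
Round 2: Briarlake=13 Elkhorn=26 Ironridge=24 → close Elkhorn (overflow 18)
  26÷2 = 13 each, +1 to first 0
Round 3: Briarlake=26 Ironridge=37 → close Ironridge (overflow 26)
  37÷1 = 37 each, +1 to first 0

Closure order: Hollowpine, Elkhorn, Ironridge
Last habitat: Briarlake with 63 animals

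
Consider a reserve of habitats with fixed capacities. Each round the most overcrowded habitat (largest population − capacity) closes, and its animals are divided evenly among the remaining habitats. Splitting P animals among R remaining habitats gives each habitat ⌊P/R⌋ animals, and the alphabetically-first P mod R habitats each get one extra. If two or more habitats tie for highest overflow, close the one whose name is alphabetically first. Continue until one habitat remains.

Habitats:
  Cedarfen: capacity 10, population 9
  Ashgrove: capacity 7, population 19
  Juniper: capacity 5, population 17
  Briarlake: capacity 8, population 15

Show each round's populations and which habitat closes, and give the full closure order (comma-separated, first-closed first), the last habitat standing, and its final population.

Closure order: Ashgrove, Juniper, Briarlake
Last habitat: Cedarfen with 60 animals

Round 1: Ashgrove=19 Briarlake=15 Cedarfen=9 Juniper=17 → close Ashgrove (overflow 12)
  19÷3 = 6 each, +1 to first 1
Round 2: Briarlake=22 Cedarfen=15 Juniper=23 → close Juniper (overflow 18)
  23÷2 = 11 each, +1 to first 1
Round 3: Briarlake=34 Cedarfen=26 → close Briarlake (overflow 26)
  34÷1 = 34 each, +1 to first 0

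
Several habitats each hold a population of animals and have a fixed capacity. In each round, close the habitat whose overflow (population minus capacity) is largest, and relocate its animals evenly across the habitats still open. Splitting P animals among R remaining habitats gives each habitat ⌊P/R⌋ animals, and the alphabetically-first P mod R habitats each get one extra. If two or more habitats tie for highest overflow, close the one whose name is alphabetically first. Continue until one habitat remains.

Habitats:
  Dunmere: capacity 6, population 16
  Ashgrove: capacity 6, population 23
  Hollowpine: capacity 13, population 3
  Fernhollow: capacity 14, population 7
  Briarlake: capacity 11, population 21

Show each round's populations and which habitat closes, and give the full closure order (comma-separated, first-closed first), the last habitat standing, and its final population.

Round 1: Ashgrove=23 Briarlake=21 Dunmere=16 Fernhollow=7 Hollowpine=3 → close Ashgrove (overflow 17)
  23÷4 = 5 each, +1 to first 3
Round 2: Briarlake=27 Dunmere=22 Fernhollow=13 Hollowpine=8 → close Briarlake (overflow 16)
  27÷3 = 9 each, +1 to first 0
Round 3: Dunmere=31 Fernhollow=22 Hollowpine=17 → close Dunmere (overflow 25)
  31÷2 = 15 each, +1 to first 1
Round 4: Fernhollow=38 Hollowpine=32 → close Fernhollow (overflow 24)
  38÷1 = 38 each, +1 to first 0

Closure order: Ashgrove, Briarlake, Dunmere, Fernhollow
Last habitat: Hollowpine with 70 animals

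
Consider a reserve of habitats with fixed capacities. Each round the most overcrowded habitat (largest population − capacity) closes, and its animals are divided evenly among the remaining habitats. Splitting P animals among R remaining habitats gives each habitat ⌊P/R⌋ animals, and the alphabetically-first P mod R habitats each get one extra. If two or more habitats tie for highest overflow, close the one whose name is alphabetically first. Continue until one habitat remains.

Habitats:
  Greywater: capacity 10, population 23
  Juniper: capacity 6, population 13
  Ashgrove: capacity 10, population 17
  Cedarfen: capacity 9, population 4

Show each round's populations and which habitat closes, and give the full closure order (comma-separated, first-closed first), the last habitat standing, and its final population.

Closure order: Greywater, Ashgrove, Juniper
Last habitat: Cedarfen with 57 animals

Round 1: Ashgrove=17 Cedarfen=4 Greywater=23 Juniper=13 → close Greywater (overflow 13)
  23÷3 = 7 each, +1 to first 2
Round 2: Ashgrove=25 Cedarfen=12 Juniper=20 → close Ashgrove (overflow 15)
  25÷2 = 12 each, +1 to first 1
Round 3: Cedarfen=25 Juniper=32 → close Juniper (overflow 26)
  32÷1 = 32 each, +1 to first 0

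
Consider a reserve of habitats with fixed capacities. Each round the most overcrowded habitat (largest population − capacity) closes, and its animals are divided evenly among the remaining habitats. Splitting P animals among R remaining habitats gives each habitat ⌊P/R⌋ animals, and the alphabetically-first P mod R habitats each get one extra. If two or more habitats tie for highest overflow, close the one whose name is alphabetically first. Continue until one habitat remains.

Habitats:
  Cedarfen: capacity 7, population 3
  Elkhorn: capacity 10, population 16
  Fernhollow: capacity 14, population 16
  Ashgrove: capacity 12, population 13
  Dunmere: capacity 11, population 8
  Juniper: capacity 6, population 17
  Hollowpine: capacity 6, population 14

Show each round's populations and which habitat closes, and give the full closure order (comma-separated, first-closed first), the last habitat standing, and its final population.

Closure order: Juniper, Hollowpine, Elkhorn, Ashgrove, Fernhollow, Cedarfen
Last habitat: Dunmere with 87 animals

Round 1: Ashgrove=13 Cedarfen=3 Dunmere=8 Elkhorn=16 Fernhollow=16 Hollowpine=14 Juniper=17 → close Juniper (overflow 11)
  17÷6 = 2 each, +1 to first 5
Round 2: Ashgrove=16 Cedarfen=6 Dunmere=11 Elkhorn=19 Fernhollow=19 Hollowpine=16 → close Hollowpine (overflow 10)
  16÷5 = 3 each, +1 to first 1
Round 3: Ashgrove=20 Cedarfen=9 Dunmere=14 Elkhorn=22 Fernhollow=22 → close Elkhorn (overflow 12)
  22÷4 = 5 each, +1 to first 2
Round 4: Ashgrove=26 Cedarfen=15 Dunmere=19 Fernhollow=27 → close Ashgrove (overflow 14)
  26÷3 = 8 each, +1 to first 2
Round 5: Cedarfen=24 Dunmere=28 Fernhollow=35 → close Fernhollow (overflow 21)
  35÷2 = 17 each, +1 to first 1
Round 6: Cedarfen=42 Dunmere=45 → close Cedarfen (overflow 35)
  42÷1 = 42 each, +1 to first 0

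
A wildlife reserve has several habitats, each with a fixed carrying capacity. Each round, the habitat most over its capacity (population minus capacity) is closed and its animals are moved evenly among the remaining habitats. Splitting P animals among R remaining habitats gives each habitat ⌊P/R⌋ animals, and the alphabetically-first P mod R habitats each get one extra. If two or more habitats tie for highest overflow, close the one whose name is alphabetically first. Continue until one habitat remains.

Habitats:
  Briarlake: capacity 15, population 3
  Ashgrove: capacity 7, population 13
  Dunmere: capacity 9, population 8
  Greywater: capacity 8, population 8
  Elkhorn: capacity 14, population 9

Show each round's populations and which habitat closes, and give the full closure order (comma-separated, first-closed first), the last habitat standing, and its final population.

Round 1: Ashgrove=13 Briarlake=3 Dunmere=8 Elkhorn=9 Greywater=8 → close Ashgrove (overflow 6)
  13÷4 = 3 each, +1 to first 1
Round 2: Briarlake=7 Dunmere=11 Elkhorn=12 Greywater=11 → close Greywater (overflow 3)
  11÷3 = 3 each, +1 to first 2
Round 3: Briarlake=11 Dunmere=15 Elkhorn=15 → close Dunmere (overflow 6)
  15÷2 = 7 each, +1 to first 1
Round 4: Briarlake=19 Elkhorn=22 → close Elkhorn (overflow 8)
  22÷1 = 22 each, +1 to first 0

Closure order: Ashgrove, Greywater, Dunmere, Elkhorn
Last habitat: Briarlake with 41 animals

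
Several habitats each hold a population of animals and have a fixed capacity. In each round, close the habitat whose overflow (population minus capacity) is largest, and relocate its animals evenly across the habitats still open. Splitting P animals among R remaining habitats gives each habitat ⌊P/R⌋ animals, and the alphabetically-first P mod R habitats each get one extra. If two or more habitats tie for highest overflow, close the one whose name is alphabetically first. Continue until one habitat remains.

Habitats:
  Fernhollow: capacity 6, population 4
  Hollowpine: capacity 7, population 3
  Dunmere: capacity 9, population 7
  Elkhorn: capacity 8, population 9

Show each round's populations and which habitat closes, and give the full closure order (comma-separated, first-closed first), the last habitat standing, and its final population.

Round 1: Dunmere=7 Elkhorn=9 Fernhollow=4 Hollowpine=3 → close Elkhorn (overflow 1)
  9÷3 = 3 each, +1 to first 0
Round 2: Dunmere=10 Fernhollow=7 Hollowpine=6 → close Dunmere (overflow 1)
  10÷2 = 5 each, +1 to first 0
Round 3: Fernhollow=12 Hollowpine=11 → close Fernhollow (overflow 6)
  12÷1 = 12 each, +1 to first 0

Closure order: Elkhorn, Dunmere, Fernhollow
Last habitat: Hollowpine with 23 animals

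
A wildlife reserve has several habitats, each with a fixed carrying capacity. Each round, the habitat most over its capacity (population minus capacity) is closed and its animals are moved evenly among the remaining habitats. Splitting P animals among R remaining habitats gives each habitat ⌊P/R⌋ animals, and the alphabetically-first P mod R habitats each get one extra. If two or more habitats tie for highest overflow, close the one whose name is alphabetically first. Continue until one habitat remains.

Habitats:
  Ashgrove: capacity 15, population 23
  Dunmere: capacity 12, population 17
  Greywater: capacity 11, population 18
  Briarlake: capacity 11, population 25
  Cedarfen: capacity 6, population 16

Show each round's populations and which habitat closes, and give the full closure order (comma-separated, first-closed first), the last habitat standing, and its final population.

Closure order: Briarlake, Cedarfen, Ashgrove, Greywater
Last habitat: Dunmere with 99 animals

Round 1: Ashgrove=23 Briarlake=25 Cedarfen=16 Dunmere=17 Greywater=18 → close Briarlake (overflow 14)
  25÷4 = 6 each, +1 to first 1
Round 2: Ashgrove=30 Cedarfen=22 Dunmere=23 Greywater=24 → close Cedarfen (overflow 16)
  22÷3 = 7 each, +1 to first 1
Round 3: Ashgrove=38 Dunmere=30 Greywater=31 → close Ashgrove (overflow 23)
  38÷2 = 19 each, +1 to first 0
Round 4: Dunmere=49 Greywater=50 → close Greywater (overflow 39)
  50÷1 = 50 each, +1 to first 0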